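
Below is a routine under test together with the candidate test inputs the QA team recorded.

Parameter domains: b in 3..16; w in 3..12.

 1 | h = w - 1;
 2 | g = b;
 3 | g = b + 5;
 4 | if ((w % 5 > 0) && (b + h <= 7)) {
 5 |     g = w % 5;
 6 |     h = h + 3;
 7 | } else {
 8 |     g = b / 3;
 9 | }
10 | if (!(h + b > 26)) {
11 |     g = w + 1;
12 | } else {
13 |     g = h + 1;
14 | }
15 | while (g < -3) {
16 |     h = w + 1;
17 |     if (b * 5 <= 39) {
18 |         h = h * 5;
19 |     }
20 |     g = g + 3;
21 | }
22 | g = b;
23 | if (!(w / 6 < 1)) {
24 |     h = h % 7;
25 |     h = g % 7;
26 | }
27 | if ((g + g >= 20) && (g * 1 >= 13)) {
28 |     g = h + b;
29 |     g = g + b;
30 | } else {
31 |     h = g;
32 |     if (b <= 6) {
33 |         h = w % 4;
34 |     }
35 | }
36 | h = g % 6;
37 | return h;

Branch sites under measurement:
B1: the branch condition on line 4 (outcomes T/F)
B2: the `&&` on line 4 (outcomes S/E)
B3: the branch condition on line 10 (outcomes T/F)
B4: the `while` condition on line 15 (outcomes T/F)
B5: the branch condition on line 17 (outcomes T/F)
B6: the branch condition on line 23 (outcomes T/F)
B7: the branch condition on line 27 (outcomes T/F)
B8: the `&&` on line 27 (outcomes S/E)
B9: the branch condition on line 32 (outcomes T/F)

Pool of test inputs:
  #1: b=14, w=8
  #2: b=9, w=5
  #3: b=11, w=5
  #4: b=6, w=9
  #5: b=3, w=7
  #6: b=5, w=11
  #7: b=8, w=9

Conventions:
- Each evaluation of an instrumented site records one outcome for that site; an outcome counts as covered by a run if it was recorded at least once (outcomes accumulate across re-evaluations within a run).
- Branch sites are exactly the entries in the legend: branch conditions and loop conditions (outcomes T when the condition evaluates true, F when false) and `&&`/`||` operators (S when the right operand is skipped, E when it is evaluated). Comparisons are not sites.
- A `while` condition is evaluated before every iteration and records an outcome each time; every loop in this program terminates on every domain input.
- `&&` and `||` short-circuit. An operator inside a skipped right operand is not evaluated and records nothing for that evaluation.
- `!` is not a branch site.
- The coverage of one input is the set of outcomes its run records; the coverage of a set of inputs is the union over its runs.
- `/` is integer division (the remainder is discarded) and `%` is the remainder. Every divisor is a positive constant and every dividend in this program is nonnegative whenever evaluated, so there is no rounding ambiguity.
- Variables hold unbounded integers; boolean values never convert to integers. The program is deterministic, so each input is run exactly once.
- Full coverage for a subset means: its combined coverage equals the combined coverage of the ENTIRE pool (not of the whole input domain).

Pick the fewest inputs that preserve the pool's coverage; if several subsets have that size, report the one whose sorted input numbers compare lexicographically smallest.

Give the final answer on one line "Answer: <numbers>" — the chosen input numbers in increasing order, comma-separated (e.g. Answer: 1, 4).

input #1 (b=14, w=8): events B2->E, B1->F, B3->T, B4->F, B6->T, B8->E, B7->T; covers B1=F, B2=E, B3=T, B4=F, B6=T, B7=T, B8=E
input #2 (b=9, w=5): events B2->S, B1->F, B3->T, B4->F, B6->F, B8->S, B7->F, B9->F; covers B1=F, B2=S, B3=T, B4=F, B6=F, B7=F, B8=S, B9=F
input #3 (b=11, w=5): events B2->S, B1->F, B3->T, B4->F, B6->F, B8->E, B7->F, B9->F; covers B1=F, B2=S, B3=T, B4=F, B6=F, B7=F, B8=E, B9=F
input #4 (b=6, w=9): events B2->E, B1->F, B3->T, B4->F, B6->T, B8->S, B7->F, B9->T; covers B1=F, B2=E, B3=T, B4=F, B6=T, B7=F, B8=S, B9=T
input #5 (b=3, w=7): events B2->E, B1->F, B3->T, B4->F, B6->T, B8->S, B7->F, B9->T; covers B1=F, B2=E, B3=T, B4=F, B6=T, B7=F, B8=S, B9=T
input #6 (b=5, w=11): events B2->E, B1->F, B3->T, B4->F, B6->T, B8->S, B7->F, B9->T; covers B1=F, B2=E, B3=T, B4=F, B6=T, B7=F, B8=S, B9=T
input #7 (b=8, w=9): events B2->E, B1->F, B3->T, B4->F, B6->T, B8->S, B7->F, B9->F; covers B1=F, B2=E, B3=T, B4=F, B6=T, B7=F, B8=S, B9=F
pool-wide coverage (13 outcomes): B1=F, B2=S, B2=E, B3=T, B4=F, B6=T, B6=F, B7=T, B7=F, B8=S, B8=E, B9=T, B9=F
no size-1 subset reaches all 13 outcomes (best union: 8/13)
no size-2 subset reaches all 13 outcomes (best union: 12/13)
at size 3, {1, 2, 4} reaches all 13 outcomes; every lexicographically earlier size-3 subset fails

Answer: 1, 2, 4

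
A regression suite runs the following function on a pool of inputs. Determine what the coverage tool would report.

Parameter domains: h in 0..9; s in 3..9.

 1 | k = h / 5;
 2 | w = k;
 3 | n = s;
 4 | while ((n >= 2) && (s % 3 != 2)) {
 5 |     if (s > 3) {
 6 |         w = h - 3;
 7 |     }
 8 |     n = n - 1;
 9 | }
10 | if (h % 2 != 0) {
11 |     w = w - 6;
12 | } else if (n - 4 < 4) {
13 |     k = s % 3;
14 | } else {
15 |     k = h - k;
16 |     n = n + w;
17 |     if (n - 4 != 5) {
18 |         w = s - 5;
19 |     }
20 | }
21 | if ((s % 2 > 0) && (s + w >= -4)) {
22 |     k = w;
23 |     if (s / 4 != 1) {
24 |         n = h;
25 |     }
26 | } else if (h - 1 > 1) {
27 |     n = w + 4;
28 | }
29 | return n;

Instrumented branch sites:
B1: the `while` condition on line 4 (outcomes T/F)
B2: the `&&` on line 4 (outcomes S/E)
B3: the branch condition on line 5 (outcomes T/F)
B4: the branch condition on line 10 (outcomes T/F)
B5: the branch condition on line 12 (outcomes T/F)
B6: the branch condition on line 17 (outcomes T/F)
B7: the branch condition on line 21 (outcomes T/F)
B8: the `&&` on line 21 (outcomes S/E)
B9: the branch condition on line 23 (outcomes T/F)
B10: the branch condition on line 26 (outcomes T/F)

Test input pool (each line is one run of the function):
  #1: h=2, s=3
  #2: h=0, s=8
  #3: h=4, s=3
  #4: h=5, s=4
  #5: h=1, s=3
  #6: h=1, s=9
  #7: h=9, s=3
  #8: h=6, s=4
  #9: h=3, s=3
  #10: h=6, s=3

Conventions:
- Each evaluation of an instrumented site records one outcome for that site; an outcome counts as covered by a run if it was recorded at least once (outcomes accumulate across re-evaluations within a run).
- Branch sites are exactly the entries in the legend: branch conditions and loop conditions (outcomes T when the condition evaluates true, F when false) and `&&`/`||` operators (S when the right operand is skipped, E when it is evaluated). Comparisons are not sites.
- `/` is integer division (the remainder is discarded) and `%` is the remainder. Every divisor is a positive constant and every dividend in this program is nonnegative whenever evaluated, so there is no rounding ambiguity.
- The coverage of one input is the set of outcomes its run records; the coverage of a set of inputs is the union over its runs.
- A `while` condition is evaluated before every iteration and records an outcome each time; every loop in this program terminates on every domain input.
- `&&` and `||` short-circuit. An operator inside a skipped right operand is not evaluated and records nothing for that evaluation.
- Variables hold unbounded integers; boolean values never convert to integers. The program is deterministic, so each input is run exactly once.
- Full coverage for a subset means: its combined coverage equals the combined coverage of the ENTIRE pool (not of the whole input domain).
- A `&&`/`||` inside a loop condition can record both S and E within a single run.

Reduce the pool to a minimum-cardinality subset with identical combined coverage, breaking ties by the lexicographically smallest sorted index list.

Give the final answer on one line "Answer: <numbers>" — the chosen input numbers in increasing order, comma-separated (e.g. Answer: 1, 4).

test 1 (h=2, s=3) fires B2->E, B1->T, B3->F, B2->E, B1->T, B3->F, B2->S, B1->F, B4->F, B5->T, B8->E, B7->T, B9->T; hits B1=T, B1=F, B2=S, B2=E, B3=F, B4=F, B5=T, B7=T, B8=E, B9=T
test 2 (h=0, s=8) fires B2->E, B1->F, B4->F, B5->F, B6->T, B8->S, B7->F, B10->F; hits B1=F, B2=E, B4=F, B5=F, B6=T, B7=F, B8=S, B10=F
test 3 (h=4, s=3) fires B2->E, B1->T, B3->F, B2->E, B1->T, B3->F, B2->S, B1->F, B4->F, B5->T, B8->E, B7->T, B9->T; hits B1=T, B1=F, B2=S, B2=E, B3=F, B4=F, B5=T, B7=T, B8=E, B9=T
test 4 (h=5, s=4) fires B2->E, B1->T, B3->T, B2->E, B1->T, B3->T, B2->E, B1->T, B3->T, B2->S, B1->F, B4->T, B8->S, B7->F, ...; hits B1=T, B1=F, B2=S, B2=E, B3=T, B4=T, B7=F, B8=S, B10=T
test 5 (h=1, s=3) fires B2->E, B1->T, B3->F, B2->E, B1->T, B3->F, B2->S, B1->F, B4->T, B8->E, B7->T, B9->T; hits B1=T, B1=F, B2=S, B2=E, B3=F, B4=T, B7=T, B8=E, B9=T
test 6 (h=1, s=9) fires B2->E, B1->T, B3->T, B2->E, B1->T, B3->T, B2->E, B1->T, B3->T, B2->E, B1->T, B3->T, B2->E, B1->T, ...; hits B1=T, B1=F, B2=S, B2=E, B3=T, B4=T, B7=T, B8=E, B9=T
test 7 (h=9, s=3) fires B2->E, B1->T, B3->F, B2->E, B1->T, B3->F, B2->S, B1->F, B4->T, B8->E, B7->T, B9->T; hits B1=T, B1=F, B2=S, B2=E, B3=F, B4=T, B7=T, B8=E, B9=T
test 8 (h=6, s=4) fires B2->E, B1->T, B3->T, B2->E, B1->T, B3->T, B2->E, B1->T, B3->T, B2->S, B1->F, B4->F, B5->T, B8->S, ...; hits B1=T, B1=F, B2=S, B2=E, B3=T, B4=F, B5=T, B7=F, B8=S, B10=T
test 9 (h=3, s=3) fires B2->E, B1->T, B3->F, B2->E, B1->T, B3->F, B2->S, B1->F, B4->T, B8->E, B7->T, B9->T; hits B1=T, B1=F, B2=S, B2=E, B3=F, B4=T, B7=T, B8=E, B9=T
test 10 (h=6, s=3) fires B2->E, B1->T, B3->F, B2->E, B1->T, B3->F, B2->S, B1->F, B4->F, B5->T, B8->E, B7->T, B9->T; hits B1=T, B1=F, B2=S, B2=E, B3=F, B4=F, B5=T, B7=T, B8=E, B9=T
union over all inputs: B1=T, B1=F, B2=S, B2=E, B3=T, B3=F, B4=T, B4=F, B5=T, B5=F, B6=T, B7=T, B7=F, B8=S, B8=E, B9=T, B10=T, B10=F (18 outcomes)
checked all size-1 subsets: none covers 18 outcomes (max 10/18)
checked all size-2 subsets: none covers 18 outcomes (max 15/18)
the canonical winner is {1, 2, 4}: size 3, full 18-outcome coverage, earliest index list among size-3 covers

Answer: 1, 2, 4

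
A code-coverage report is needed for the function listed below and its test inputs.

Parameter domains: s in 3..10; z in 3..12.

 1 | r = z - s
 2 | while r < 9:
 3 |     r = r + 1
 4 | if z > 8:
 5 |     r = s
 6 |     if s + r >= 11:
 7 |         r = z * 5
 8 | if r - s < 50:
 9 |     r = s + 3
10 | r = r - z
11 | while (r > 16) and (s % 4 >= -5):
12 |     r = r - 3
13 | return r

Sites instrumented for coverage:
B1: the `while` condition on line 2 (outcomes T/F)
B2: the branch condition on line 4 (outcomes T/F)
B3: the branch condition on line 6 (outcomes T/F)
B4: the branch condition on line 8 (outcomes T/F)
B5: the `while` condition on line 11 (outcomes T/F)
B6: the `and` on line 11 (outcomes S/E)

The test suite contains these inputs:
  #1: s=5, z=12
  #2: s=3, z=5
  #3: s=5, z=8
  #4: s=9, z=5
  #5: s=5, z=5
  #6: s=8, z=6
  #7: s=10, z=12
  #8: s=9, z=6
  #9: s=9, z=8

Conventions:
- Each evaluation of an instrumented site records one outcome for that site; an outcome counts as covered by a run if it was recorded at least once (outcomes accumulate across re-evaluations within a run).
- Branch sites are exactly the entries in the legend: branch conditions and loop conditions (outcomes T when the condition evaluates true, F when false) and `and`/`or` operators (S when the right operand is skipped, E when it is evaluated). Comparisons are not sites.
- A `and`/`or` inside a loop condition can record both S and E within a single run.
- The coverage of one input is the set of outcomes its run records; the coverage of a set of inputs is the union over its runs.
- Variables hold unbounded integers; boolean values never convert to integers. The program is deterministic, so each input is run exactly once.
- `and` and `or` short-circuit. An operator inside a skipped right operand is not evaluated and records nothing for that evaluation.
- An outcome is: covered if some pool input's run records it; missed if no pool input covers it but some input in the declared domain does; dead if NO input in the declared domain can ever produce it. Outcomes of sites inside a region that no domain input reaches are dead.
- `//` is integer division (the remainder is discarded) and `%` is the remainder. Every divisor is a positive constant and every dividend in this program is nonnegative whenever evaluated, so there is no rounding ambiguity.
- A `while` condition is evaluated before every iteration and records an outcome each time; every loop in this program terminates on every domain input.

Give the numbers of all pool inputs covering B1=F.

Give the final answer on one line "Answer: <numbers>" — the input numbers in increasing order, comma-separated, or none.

input #1 (s=5, z=12): covers B1=F
input #2 (s=3, z=5): covers B1=F
input #3 (s=5, z=8): covers B1=F
input #4 (s=9, z=5): covers B1=F
input #5 (s=5, z=5): covers B1=F
input #6 (s=8, z=6): covers B1=F
input #7 (s=10, z=12): covers B1=F
input #8 (s=9, z=6): covers B1=F
input #9 (s=9, z=8): covers B1=F

Answer: 1, 2, 3, 4, 5, 6, 7, 8, 9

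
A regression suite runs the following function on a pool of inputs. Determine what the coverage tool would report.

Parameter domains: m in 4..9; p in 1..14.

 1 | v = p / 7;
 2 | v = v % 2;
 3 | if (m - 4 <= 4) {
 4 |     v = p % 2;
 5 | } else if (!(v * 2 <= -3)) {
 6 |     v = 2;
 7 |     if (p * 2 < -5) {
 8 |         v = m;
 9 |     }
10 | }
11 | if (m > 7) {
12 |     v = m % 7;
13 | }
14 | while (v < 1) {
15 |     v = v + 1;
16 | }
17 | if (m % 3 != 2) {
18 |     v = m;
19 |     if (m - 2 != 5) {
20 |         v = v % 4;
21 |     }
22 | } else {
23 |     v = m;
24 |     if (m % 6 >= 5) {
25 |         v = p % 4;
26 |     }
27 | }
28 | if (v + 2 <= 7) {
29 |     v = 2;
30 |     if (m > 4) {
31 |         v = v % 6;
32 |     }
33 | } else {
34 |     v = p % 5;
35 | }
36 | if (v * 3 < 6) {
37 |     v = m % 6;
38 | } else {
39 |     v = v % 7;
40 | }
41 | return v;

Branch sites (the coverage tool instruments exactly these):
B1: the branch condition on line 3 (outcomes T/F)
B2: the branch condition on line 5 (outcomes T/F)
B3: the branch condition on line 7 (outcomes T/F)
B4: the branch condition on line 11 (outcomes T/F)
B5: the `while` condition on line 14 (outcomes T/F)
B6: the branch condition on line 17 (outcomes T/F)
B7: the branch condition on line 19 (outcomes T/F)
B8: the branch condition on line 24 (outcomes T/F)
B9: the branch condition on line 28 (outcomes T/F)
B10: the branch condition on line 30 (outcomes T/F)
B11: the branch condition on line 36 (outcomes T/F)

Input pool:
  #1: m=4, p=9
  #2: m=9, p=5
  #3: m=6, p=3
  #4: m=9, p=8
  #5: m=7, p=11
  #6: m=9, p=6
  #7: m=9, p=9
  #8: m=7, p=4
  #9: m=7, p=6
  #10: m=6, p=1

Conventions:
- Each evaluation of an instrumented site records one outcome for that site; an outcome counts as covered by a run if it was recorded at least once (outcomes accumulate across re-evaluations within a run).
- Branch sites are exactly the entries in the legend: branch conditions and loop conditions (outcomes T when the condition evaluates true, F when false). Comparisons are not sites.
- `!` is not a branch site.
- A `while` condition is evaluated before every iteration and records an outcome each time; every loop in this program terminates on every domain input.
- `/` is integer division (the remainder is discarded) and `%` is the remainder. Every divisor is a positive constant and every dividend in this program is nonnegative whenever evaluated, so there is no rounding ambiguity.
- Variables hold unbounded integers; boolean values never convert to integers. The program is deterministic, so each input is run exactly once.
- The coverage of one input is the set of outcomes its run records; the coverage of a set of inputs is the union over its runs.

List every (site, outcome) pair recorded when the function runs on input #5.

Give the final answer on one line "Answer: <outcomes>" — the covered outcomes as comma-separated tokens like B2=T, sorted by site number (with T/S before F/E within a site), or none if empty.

Event log for input #5 (m=7, p=11):
  B1->T, B4->F, B5->F, B6->T, B7->F, B9->F, B11->T
deduplicating events, the covered set is: B1=T, B4=F, B5=F, B6=T, B7=F, B9=F, B11=T

Answer: B1=T, B4=F, B5=F, B6=T, B7=F, B9=F, B11=T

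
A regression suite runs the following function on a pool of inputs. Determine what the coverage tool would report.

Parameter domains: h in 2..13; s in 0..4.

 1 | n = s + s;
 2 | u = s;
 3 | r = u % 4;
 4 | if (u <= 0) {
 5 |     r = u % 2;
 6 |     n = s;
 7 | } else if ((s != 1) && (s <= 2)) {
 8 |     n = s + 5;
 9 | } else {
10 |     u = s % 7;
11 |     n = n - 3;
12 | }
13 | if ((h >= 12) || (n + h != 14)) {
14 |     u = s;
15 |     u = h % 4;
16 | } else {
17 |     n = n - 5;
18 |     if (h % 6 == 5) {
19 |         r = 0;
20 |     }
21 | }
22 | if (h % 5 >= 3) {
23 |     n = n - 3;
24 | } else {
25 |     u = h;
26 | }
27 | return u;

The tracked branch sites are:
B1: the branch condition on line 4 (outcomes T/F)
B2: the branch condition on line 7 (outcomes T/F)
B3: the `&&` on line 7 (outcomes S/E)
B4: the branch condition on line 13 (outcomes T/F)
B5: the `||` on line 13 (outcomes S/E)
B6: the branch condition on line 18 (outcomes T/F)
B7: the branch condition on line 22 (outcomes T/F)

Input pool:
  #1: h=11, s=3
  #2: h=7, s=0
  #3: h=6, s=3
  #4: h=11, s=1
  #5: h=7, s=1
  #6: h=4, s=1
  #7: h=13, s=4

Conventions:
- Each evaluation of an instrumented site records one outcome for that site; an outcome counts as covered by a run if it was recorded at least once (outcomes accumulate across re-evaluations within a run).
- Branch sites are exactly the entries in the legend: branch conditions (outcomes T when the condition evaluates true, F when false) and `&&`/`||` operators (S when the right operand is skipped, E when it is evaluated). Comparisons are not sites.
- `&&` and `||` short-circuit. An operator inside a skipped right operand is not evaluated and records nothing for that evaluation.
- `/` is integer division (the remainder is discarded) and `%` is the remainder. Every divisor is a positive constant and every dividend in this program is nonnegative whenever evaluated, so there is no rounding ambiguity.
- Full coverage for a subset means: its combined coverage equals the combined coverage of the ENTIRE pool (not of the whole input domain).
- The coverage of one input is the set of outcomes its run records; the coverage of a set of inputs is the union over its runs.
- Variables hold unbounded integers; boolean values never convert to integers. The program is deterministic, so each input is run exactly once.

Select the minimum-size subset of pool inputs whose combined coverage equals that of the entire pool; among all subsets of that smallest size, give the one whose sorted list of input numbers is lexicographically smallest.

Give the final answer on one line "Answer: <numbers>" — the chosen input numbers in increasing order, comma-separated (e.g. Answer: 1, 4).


input #1, h=11, s=3: events B1->F, B3->E, B2->F, B5->E, B4->F, B6->T, B7->F; outcomes B1=F, B2=F, B3=E, B4=F, B5=E, B6=T, B7=F
input #2, h=7, s=0: events B1->T, B5->E, B4->T, B7->F; outcomes B1=T, B4=T, B5=E, B7=F
input #3, h=6, s=3: events B1->F, B3->E, B2->F, B5->E, B4->T, B7->F; outcomes B1=F, B2=F, B3=E, B4=T, B5=E, B7=F
input #4, h=11, s=1: events B1->F, B3->S, B2->F, B5->E, B4->T, B7->F; outcomes B1=F, B2=F, B3=S, B4=T, B5=E, B7=F
input #5, h=7, s=1: events B1->F, B3->S, B2->F, B5->E, B4->T, B7->F; outcomes B1=F, B2=F, B3=S, B4=T, B5=E, B7=F
input #6, h=4, s=1: events B1->F, B3->S, B2->F, B5->E, B4->T, B7->T; outcomes B1=F, B2=F, B3=S, B4=T, B5=E, B7=T
input #7, h=13, s=4: events B1->F, B3->E, B2->F, B5->S, B4->T, B7->T; outcomes B1=F, B2=F, B3=E, B4=T, B5=S, B7=T
pool-wide coverage (12 outcomes): B1=T, B1=F, B2=F, B3=S, B3=E, B4=T, B4=F, B5=S, B5=E, B6=T, B7=T, B7=F
no size-1 subset reaches all 12 outcomes (best union: 7/12)
no size-2 subset reaches all 12 outcomes (best union: 10/12)
no size-3 subset reaches all 12 outcomes (best union: 11/12)
inputs {1, 2, 4, 7} (size 4) cover everything; no size-4 subset with a lexicographically smaller index list covers all 12
Answer: 1, 2, 4, 7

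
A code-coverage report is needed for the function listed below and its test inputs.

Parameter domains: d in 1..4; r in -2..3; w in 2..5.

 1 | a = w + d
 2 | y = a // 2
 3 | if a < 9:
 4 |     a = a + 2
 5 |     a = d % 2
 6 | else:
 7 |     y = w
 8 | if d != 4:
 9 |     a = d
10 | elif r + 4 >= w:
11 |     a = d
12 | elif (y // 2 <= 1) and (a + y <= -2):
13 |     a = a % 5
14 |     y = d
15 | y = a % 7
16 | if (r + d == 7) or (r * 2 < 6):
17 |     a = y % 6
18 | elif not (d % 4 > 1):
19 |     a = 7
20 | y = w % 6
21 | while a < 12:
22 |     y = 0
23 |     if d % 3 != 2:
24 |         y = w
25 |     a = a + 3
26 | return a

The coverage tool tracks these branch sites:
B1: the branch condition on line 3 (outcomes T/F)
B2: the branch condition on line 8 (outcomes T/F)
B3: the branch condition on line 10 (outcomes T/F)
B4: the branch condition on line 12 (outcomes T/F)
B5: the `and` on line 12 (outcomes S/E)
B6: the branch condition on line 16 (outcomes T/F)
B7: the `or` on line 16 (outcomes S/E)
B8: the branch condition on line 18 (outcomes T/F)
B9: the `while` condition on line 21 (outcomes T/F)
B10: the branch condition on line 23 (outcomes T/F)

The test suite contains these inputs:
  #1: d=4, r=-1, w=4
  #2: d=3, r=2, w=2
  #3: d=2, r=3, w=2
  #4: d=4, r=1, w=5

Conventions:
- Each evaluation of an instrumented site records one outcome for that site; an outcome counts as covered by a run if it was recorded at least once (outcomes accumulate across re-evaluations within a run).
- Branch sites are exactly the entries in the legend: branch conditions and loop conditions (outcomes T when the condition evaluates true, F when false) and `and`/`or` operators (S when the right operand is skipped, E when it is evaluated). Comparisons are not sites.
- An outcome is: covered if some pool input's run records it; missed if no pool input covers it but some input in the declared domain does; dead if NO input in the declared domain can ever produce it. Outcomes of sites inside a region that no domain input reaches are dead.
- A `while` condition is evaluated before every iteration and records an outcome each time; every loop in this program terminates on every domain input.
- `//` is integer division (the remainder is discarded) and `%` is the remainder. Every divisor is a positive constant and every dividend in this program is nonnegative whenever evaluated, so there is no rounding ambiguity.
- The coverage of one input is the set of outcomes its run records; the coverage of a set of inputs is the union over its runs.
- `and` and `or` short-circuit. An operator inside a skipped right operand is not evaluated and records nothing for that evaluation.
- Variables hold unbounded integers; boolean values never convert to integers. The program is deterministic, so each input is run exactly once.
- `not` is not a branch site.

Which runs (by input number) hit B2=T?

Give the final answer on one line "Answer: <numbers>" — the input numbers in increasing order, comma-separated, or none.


input #1 (d=4, r=-1, w=4): does not record B2=T
input #2 (d=3, r=2, w=2): records B2=T
input #3 (d=2, r=3, w=2): records B2=T
input #4 (d=4, r=1, w=5): does not record B2=T
Answer: 2, 3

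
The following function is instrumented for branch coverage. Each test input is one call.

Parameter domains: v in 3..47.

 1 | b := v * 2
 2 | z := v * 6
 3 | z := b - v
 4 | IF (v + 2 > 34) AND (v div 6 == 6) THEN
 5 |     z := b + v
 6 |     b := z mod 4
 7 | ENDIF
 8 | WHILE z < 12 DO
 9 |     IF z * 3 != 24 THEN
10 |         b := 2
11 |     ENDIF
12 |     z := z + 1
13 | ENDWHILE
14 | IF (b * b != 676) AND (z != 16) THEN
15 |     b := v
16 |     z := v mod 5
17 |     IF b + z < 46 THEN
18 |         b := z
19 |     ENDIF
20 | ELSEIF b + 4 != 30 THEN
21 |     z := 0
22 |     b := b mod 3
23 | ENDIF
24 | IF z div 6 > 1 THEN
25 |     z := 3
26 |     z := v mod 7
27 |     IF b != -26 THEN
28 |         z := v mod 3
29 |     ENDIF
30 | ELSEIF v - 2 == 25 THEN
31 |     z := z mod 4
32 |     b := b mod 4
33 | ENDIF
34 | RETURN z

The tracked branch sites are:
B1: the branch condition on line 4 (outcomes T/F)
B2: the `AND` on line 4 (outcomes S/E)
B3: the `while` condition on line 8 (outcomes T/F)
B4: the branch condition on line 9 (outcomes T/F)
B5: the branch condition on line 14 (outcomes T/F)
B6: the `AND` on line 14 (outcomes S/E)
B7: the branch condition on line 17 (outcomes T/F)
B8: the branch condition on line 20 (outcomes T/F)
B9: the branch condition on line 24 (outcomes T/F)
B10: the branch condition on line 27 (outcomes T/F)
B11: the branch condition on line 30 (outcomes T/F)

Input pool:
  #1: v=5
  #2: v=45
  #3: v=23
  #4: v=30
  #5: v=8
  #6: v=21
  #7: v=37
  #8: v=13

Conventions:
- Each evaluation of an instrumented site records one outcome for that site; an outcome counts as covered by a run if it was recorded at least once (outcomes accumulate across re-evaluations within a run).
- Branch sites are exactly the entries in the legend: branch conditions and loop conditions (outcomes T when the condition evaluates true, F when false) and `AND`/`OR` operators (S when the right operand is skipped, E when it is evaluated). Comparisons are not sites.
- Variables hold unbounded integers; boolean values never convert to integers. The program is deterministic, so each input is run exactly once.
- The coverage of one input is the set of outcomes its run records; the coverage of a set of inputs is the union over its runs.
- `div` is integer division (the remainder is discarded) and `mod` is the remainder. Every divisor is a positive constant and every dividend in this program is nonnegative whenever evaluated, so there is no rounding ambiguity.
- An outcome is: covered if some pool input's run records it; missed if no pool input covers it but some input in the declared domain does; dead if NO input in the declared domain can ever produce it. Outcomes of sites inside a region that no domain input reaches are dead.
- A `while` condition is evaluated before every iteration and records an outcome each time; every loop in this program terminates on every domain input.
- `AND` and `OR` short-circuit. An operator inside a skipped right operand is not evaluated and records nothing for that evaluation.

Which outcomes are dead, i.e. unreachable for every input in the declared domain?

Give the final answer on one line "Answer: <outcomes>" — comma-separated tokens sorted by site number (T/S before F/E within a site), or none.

exhaustive pass over the 45-input domain:
  B10=F: unreachable across the whole domain -> dead
  reachable outcomes have witnesses, e.g. B1=T (e.g. v=36), B1=F (e.g. v=3), B2=S (e.g. v=3), B2=E (e.g. v=33)

Answer: B10=F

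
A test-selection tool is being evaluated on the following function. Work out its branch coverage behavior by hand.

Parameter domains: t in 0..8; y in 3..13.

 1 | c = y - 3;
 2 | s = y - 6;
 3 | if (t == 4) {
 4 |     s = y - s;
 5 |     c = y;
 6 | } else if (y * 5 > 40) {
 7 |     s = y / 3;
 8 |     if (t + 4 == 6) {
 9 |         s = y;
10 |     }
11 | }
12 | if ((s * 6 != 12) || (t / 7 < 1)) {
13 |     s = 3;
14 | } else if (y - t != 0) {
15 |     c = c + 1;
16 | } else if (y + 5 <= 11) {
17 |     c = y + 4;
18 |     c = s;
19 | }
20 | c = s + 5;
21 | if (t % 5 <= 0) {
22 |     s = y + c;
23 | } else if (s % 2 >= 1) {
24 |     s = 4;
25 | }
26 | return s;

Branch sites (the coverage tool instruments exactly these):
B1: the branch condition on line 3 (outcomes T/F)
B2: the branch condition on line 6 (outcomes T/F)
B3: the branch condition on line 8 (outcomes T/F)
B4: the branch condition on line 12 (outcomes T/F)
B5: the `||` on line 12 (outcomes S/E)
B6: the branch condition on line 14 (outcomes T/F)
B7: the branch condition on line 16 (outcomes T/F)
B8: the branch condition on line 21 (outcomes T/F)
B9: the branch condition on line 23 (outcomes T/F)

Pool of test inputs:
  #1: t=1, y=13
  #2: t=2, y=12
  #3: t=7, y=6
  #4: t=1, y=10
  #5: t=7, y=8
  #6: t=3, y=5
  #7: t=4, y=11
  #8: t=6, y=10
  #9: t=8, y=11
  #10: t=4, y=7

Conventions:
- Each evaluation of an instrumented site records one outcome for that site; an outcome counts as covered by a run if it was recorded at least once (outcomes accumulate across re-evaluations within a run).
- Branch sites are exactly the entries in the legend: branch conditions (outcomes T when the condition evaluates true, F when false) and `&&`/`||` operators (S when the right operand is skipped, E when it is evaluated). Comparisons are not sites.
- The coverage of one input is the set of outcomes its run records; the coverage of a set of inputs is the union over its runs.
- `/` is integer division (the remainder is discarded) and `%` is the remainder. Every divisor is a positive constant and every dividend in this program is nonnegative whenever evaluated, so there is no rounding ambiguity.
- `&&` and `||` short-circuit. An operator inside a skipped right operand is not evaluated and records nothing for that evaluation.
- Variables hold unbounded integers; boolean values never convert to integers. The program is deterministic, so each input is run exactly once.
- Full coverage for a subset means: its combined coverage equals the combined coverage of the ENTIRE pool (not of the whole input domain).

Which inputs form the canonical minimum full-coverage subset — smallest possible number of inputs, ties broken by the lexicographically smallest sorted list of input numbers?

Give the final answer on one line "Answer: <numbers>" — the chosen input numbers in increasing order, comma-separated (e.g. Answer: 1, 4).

input #1, t=1, y=13: events B1->F, B2->T, B3->F, B5->S, B4->T, B8->F, B9->T; outcomes B1=F, B2=T, B3=F, B4=T, B5=S, B8=F, B9=T
input #2, t=2, y=12: events B1->F, B2->T, B3->T, B5->S, B4->T, B8->F, B9->T; outcomes B1=F, B2=T, B3=T, B4=T, B5=S, B8=F, B9=T
input #3, t=7, y=6: events B1->F, B2->F, B5->S, B4->T, B8->F, B9->T; outcomes B1=F, B2=F, B4=T, B5=S, B8=F, B9=T
input #4, t=1, y=10: events B1->F, B2->T, B3->F, B5->S, B4->T, B8->F, B9->T; outcomes B1=F, B2=T, B3=F, B4=T, B5=S, B8=F, B9=T
input #5, t=7, y=8: events B1->F, B2->F, B5->E, B4->F, B6->T, B8->F, B9->F; outcomes B1=F, B2=F, B4=F, B5=E, B6=T, B8=F, B9=F
input #6, t=3, y=5: events B1->F, B2->F, B5->S, B4->T, B8->F, B9->T; outcomes B1=F, B2=F, B4=T, B5=S, B8=F, B9=T
input #7, t=4, y=11: events B1->T, B5->S, B4->T, B8->F, B9->T; outcomes B1=T, B4=T, B5=S, B8=F, B9=T
input #8, t=6, y=10: events B1->F, B2->T, B3->F, B5->S, B4->T, B8->F, B9->T; outcomes B1=F, B2=T, B3=F, B4=T, B5=S, B8=F, B9=T
input #9, t=8, y=11: events B1->F, B2->T, B3->F, B5->S, B4->T, B8->F, B9->T; outcomes B1=F, B2=T, B3=F, B4=T, B5=S, B8=F, B9=T
input #10, t=4, y=7: events B1->T, B5->S, B4->T, B8->F, B9->T; outcomes B1=T, B4=T, B5=S, B8=F, B9=T
union over all inputs: B1=T, B1=F, B2=T, B2=F, B3=T, B3=F, B4=T, B4=F, B5=S, B5=E, B6=T, B8=F, B9=T, B9=F (14 outcomes)
no size-1 subset reaches all 14 outcomes (best union: 7/14)
no size-2 subset reaches all 14 outcomes (best union: 12/14)
no size-3 subset reaches all 14 outcomes (best union: 13/14)
size 4: inputs {1, 2, 5, 7} cover all 14 outcomes, and no lexicographically smaller subset of this size does

Answer: 1, 2, 5, 7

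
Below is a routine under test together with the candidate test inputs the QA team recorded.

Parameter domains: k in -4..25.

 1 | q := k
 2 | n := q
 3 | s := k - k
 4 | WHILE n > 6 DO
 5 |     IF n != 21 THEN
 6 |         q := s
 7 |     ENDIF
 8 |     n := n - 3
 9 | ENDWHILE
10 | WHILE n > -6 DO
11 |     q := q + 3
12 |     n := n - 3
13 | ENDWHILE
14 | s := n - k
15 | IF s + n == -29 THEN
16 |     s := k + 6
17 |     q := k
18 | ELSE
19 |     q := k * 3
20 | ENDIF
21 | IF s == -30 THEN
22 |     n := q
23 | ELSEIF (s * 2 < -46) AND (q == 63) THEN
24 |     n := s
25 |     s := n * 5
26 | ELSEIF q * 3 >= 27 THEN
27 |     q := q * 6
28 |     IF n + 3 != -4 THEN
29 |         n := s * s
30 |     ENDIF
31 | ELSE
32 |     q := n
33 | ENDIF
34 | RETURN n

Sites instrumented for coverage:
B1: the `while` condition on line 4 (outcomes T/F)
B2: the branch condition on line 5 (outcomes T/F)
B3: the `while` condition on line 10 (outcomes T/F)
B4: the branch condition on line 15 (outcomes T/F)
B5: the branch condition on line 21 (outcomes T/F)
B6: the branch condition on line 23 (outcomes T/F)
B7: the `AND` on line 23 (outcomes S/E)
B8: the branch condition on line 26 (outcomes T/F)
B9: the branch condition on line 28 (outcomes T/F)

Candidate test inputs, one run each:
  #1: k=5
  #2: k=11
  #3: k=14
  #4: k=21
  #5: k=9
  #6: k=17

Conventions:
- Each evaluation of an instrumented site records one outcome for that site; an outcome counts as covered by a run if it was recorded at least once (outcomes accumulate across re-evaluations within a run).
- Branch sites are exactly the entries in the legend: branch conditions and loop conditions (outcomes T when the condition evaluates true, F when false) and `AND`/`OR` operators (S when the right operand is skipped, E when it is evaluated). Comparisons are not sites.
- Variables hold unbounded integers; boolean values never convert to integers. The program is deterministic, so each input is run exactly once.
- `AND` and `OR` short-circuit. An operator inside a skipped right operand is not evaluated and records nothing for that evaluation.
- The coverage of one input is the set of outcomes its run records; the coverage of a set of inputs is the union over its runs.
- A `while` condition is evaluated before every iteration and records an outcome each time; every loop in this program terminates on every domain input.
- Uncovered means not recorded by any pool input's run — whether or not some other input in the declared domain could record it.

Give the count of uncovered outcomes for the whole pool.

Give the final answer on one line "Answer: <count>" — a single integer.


run #1 (k=5) runs B1->F, B3->T, B3->T, B3->T, B3->T, B3->F, B4->F, B5->F, B7->S, B6->F, B8->T, B9->F; records B1=F, B3=T, B3=F, B4=F, B5=F, B6=F, B7=S, B8=T, B9=F
run #2 (k=11) runs B1->T, B2->T, B1->T, B2->T, B1->F, B3->T, B3->T, B3->T, B3->T, B3->F, B4->F, B5->F, B7->S, B6->F, ...; records B1=T, B1=F, B2=T, B3=T, B3=F, B4=F, B5=F, B6=F, B7=S, B8=T, B9=F
run #3 (k=14) runs B1->T, B2->T, B1->T, B2->T, B1->T, B2->T, B1->F, B3->T, B3->T, B3->T, B3->T, B3->F, B4->F, B5->F, ...; records B1=T, B1=F, B2=T, B3=T, B3=F, B4=F, B5=F, B6=F, B7=S, B8=T, B9=F
run #4 (k=21) runs B1->T, B2->F, B1->T, B2->T, B1->T, B2->T, B1->T, B2->T, B1->T, B2->T, B1->F, B3->T, B3->T, B3->T, ...; records B1=T, B1=F, B2=T, B2=F, B3=T, B3=F, B4=F, B5=F, B6=T, B7=E
run #5 (k=9) runs B1->T, B2->T, B1->F, B3->T, B3->T, B3->T, B3->T, B3->F, B4->F, B5->F, B7->S, B6->F, B8->T, B9->T; records B1=T, B1=F, B2=T, B3=T, B3=F, B4=F, B5=F, B6=F, B7=S, B8=T, B9=T
run #6 (k=17) runs B1->T, B2->T, B1->T, B2->T, B1->T, B2->T, B1->T, B2->T, B1->F, B3->T, B3->T, B3->T, B3->T, B3->F, ...; records B1=T, B1=F, B2=T, B3=T, B3=F, B4=F, B5=F, B6=F, B7=E, B8=T, B9=F
union over the pool: B1=T, B1=F, B2=T, B2=F, B3=T, B3=F, B4=F, B5=F, B6=T, B6=F, B7=S, B7=E, B8=T, B9=T, B9=F
uncovered (3 of 18): B4=T, B5=T, B8=F
Answer: 3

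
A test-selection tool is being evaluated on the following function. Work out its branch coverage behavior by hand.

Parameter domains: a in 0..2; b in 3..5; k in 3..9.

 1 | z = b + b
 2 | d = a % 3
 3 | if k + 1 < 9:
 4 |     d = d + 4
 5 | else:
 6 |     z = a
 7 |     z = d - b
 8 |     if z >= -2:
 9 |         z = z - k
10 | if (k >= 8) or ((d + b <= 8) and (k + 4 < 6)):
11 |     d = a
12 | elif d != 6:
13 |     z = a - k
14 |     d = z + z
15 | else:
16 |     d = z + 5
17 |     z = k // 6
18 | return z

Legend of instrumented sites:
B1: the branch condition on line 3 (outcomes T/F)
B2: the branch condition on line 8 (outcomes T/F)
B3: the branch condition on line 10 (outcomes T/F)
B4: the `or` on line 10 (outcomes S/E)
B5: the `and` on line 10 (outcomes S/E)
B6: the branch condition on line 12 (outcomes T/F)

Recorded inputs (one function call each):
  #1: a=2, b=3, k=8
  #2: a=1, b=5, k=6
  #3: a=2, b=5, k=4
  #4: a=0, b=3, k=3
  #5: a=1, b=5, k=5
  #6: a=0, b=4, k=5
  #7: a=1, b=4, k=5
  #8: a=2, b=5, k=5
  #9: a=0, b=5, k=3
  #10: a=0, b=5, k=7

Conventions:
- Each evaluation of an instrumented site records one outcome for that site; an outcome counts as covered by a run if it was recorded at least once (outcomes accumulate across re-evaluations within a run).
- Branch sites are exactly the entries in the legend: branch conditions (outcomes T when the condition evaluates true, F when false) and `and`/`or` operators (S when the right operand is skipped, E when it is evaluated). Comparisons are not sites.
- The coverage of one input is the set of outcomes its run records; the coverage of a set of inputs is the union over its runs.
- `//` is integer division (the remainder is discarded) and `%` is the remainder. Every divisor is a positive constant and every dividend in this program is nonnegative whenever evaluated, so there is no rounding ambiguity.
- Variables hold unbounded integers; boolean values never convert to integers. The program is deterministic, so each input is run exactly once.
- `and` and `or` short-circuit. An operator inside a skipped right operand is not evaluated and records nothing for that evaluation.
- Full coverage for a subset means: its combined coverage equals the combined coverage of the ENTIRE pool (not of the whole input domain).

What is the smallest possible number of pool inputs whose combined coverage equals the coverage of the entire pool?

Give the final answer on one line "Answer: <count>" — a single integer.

input #1 (a=2, b=3, k=8): events B1->F, B2->T, B4->S, B3->T; covers B1=F, B2=T, B3=T, B4=S
input #2 (a=1, b=5, k=6): events B1->T, B4->E, B5->S, B3->F, B6->T; covers B1=T, B3=F, B4=E, B5=S, B6=T
input #3 (a=2, b=5, k=4): events B1->T, B4->E, B5->S, B3->F, B6->F; covers B1=T, B3=F, B4=E, B5=S, B6=F
input #4 (a=0, b=3, k=3): events B1->T, B4->E, B5->E, B3->F, B6->T; covers B1=T, B3=F, B4=E, B5=E, B6=T
input #5 (a=1, b=5, k=5): events B1->T, B4->E, B5->S, B3->F, B6->T; covers B1=T, B3=F, B4=E, B5=S, B6=T
input #6 (a=0, b=4, k=5): events B1->T, B4->E, B5->E, B3->F, B6->T; covers B1=T, B3=F, B4=E, B5=E, B6=T
input #7 (a=1, b=4, k=5): events B1->T, B4->E, B5->S, B3->F, B6->T; covers B1=T, B3=F, B4=E, B5=S, B6=T
input #8 (a=2, b=5, k=5): events B1->T, B4->E, B5->S, B3->F, B6->F; covers B1=T, B3=F, B4=E, B5=S, B6=F
input #9 (a=0, b=5, k=3): events B1->T, B4->E, B5->S, B3->F, B6->T; covers B1=T, B3=F, B4=E, B5=S, B6=T
input #10 (a=0, b=5, k=7): events B1->T, B4->E, B5->S, B3->F, B6->T; covers B1=T, B3=F, B4=E, B5=S, B6=T
pool-wide coverage (11 outcomes): B1=T, B1=F, B2=T, B3=T, B3=F, B4=S, B4=E, B5=S, B5=E, B6=T, B6=F
no size-1 subset reaches all 11 outcomes (best union: 5/11)
no size-2 subset reaches all 11 outcomes (best union: 9/11)
at size 3, {1, 3, 4} reaches all 11 outcomes; every lexicographically earlier size-3 subset fails

Answer: 3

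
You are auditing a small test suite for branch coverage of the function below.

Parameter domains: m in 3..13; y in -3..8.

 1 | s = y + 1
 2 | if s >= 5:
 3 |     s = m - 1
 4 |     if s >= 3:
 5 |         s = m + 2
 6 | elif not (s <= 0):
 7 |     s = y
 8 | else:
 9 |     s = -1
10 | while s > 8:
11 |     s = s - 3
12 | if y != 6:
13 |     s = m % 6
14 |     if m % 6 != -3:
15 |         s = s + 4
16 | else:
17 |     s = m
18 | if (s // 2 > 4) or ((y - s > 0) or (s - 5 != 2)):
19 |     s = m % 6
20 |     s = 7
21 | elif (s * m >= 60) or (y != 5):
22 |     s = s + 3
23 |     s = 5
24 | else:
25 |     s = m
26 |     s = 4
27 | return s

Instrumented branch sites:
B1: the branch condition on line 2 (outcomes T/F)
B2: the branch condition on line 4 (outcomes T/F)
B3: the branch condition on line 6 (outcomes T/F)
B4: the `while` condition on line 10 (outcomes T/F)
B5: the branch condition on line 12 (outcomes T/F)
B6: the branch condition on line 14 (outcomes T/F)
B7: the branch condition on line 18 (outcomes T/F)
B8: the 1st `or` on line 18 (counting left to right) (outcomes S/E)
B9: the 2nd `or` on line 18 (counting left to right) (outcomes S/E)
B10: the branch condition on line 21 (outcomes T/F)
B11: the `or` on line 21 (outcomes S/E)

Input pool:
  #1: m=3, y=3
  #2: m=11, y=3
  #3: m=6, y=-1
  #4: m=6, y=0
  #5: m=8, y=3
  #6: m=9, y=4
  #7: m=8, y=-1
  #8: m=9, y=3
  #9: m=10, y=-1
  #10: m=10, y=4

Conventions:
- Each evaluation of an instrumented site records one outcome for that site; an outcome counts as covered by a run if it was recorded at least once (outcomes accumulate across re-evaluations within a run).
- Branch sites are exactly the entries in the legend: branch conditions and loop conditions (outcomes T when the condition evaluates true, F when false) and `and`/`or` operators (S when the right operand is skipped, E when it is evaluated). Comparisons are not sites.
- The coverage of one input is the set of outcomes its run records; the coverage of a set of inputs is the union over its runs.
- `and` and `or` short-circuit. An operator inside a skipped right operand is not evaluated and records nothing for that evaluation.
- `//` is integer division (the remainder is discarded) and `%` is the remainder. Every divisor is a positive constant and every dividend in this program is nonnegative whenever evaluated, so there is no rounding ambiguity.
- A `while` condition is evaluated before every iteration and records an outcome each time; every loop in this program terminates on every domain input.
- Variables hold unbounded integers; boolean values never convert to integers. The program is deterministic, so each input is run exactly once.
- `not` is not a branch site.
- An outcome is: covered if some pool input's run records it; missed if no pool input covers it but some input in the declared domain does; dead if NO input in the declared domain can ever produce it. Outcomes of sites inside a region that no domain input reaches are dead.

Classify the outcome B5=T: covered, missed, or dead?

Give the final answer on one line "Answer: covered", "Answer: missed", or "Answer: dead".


B5=T is recorded by pool input(s) 1, 2, 3, 4, 5, 6, 7, 8, 9, 10 -> covered
Answer: covered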